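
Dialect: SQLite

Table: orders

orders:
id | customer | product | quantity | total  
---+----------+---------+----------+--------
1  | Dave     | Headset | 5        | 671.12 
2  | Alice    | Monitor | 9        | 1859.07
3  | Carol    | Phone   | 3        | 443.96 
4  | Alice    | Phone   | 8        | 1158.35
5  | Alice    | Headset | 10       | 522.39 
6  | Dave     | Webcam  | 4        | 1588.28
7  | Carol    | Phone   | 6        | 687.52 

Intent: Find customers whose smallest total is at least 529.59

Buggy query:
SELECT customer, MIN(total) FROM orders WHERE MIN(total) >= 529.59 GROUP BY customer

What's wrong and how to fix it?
Bug: MIN() in WHERE is a misuse of aggregate

Fix: Use HAVING for the per-group MIN condition

Corrected query:
SELECT customer, MIN(total) FROM orders GROUP BY customer HAVING MIN(total) >= 529.59

Result:
customer | MIN(total)
---------+-----------
Dave     | 671.12    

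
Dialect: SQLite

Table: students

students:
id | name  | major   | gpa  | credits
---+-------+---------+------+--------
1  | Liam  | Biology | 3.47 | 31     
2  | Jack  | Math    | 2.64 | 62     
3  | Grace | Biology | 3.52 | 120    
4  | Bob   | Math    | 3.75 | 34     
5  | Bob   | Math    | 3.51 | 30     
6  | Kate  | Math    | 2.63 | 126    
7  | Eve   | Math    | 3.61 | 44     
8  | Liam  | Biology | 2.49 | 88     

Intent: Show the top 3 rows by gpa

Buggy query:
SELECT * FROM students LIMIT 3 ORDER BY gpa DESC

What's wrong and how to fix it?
Bug: LIMIT must come after ORDER BY

Fix: Swap the clauses: ORDER BY first, then LIMIT

Corrected query:
SELECT * FROM students ORDER BY gpa DESC LIMIT 3

Result:
id | name  | major   | gpa  | credits
---+-------+---------+------+--------
4  | Bob   | Math    | 3.75 | 34     
7  | Eve   | Math    | 3.61 | 44     
3  | Grace | Biology | 3.52 | 120    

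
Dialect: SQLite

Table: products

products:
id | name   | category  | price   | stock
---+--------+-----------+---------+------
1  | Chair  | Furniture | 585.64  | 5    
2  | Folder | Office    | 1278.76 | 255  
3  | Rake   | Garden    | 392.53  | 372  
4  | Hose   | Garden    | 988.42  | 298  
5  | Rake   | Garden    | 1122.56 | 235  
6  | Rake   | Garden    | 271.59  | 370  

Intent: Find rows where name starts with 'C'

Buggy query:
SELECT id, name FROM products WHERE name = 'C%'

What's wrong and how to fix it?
Bug: Wildcards only work with LIKE; '=' treats '%' as a literal character

Fix: Use LIKE for wildcard pattern matching

Corrected query:
SELECT id, name FROM products WHERE name LIKE 'C%'

Result:
id | name 
---+------
1  | Chair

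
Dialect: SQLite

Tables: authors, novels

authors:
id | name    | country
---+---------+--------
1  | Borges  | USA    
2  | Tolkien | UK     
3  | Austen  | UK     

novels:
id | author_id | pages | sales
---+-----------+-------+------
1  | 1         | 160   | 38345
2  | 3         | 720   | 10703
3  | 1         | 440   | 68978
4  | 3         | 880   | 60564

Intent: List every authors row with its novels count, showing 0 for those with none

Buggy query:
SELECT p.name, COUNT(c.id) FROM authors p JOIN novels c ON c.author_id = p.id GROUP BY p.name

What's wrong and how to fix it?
Bug: INNER JOIN drops authors rows that have no matching novels rows

Fix: Switch to LEFT JOIN to retain unmatched parent rows

Corrected query:
SELECT p.name, COUNT(c.id) FROM authors p LEFT JOIN novels c ON c.author_id = p.id GROUP BY p.name

Result:
name    | COUNT(c.id)
--------+------------
Austen  | 2          
Borges  | 2          
Tolkien | 0          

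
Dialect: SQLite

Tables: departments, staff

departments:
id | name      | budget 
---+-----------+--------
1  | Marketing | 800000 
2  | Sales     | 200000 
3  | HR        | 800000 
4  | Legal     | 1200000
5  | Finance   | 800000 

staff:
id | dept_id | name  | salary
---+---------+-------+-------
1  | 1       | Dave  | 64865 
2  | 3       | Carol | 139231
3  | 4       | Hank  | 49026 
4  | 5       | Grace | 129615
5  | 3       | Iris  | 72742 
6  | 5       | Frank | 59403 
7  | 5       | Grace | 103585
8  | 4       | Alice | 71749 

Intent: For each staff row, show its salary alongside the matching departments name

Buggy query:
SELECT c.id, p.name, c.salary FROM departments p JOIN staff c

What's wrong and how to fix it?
Bug: JOIN with no ON clause produces a cartesian product; every staff row pairs with every departments row

Fix: Add ON c.dept_id = p.id to the JOIN

Corrected query:
SELECT c.id, p.name, c.salary FROM departments p JOIN staff c ON c.dept_id = p.id

Result:
id | name      | salary
---+-----------+-------
1  | Marketing | 64865 
2  | HR        | 139231
3  | Legal     | 49026 
4  | Finance   | 129615
5  | HR        | 72742 
6  | Finance   | 59403 
7  | Finance   | 103585
8  | Legal     | 71749 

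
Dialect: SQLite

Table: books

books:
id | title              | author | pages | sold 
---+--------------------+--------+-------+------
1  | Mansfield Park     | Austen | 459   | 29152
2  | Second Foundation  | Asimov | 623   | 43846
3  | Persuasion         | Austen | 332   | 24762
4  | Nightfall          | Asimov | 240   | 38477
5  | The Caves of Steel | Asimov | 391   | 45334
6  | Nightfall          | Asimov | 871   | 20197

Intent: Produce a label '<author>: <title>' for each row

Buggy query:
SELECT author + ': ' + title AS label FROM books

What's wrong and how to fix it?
Bug: '+' is numeric addition; on text columns SQLite converts them to 0 instead of concatenating

Fix: Use the || operator for string concatenation

Corrected query:
SELECT author || ': ' || title AS label FROM books

Result:
label                     
--------------------------
Austen: Mansfield Park    
Asimov: Second Foundation 
Austen: Persuasion        
Asimov: Nightfall         
Asimov: The Caves of Steel
Asimov: Nightfall         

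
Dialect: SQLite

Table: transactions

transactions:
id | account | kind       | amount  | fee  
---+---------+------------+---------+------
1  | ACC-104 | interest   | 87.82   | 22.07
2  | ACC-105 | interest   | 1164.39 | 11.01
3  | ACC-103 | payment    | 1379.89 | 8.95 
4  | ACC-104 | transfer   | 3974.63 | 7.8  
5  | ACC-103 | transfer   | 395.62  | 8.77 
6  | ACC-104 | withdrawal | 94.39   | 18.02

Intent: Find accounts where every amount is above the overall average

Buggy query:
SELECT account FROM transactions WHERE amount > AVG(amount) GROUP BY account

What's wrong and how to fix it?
Bug: AVG() is an aggregate; it can't sit directly in WHERE

Fix: Compute the overall average in a scalar subquery and compare each group's MIN against it in HAVING

Corrected query:
SELECT account FROM transactions GROUP BY account HAVING MIN(amount) > (SELECT AVG(amount) FROM transactions)

Result:
(no rows)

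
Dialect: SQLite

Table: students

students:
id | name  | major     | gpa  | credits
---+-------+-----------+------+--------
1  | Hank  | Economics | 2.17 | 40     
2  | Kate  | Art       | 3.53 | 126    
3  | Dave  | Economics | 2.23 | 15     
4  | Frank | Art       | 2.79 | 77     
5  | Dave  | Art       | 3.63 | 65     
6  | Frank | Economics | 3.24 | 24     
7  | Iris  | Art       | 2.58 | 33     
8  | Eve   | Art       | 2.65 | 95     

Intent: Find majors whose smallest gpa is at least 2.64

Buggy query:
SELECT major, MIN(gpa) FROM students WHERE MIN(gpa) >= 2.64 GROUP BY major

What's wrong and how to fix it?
Bug: Aggregates like MIN are computed per group after WHERE runs

Fix: Replace WHERE with HAVING after the GROUP BY

Corrected query:
SELECT major, MIN(gpa) FROM students GROUP BY major HAVING MIN(gpa) >= 2.64

Result:
(no rows)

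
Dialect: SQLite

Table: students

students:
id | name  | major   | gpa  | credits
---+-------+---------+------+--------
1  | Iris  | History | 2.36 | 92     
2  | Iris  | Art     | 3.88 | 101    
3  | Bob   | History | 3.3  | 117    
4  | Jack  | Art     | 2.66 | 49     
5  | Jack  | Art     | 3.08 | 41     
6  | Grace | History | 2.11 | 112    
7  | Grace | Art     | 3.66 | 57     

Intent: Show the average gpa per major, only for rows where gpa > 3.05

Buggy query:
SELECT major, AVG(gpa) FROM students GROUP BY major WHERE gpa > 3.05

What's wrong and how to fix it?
Bug: WHERE cannot follow GROUP BY

Fix: Place WHERE between FROM and GROUP BY

Corrected query:
SELECT major, AVG(gpa) FROM students WHERE gpa > 3.05 GROUP BY major

Result:
major   | AVG(gpa)
--------+---------
Art     | 3.54    
History | 3.3     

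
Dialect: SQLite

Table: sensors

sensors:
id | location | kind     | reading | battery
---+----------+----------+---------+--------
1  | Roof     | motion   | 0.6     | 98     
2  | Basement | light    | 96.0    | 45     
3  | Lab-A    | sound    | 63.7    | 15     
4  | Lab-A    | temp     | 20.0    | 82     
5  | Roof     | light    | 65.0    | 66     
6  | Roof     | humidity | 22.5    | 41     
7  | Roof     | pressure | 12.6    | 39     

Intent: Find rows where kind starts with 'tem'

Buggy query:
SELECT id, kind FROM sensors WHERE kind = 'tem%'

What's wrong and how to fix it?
Bug: '=' compares the literal string including the % character; pattern matching needs LIKE

Fix: Use LIKE for wildcard pattern matching

Corrected query:
SELECT id, kind FROM sensors WHERE kind LIKE 'tem%'

Result:
id | kind
---+-----
4  | temp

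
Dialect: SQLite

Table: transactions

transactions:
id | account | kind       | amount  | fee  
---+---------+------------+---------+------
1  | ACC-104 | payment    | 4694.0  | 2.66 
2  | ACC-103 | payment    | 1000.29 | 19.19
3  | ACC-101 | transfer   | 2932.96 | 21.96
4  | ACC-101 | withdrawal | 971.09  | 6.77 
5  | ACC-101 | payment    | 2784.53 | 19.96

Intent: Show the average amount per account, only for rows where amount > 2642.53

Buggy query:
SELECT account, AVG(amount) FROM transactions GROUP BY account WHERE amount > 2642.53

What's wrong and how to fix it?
Bug: WHERE cannot follow GROUP BY

Fix: Move the WHERE clause before GROUP BY

Corrected query:
SELECT account, AVG(amount) FROM transactions WHERE amount > 2642.53 GROUP BY account

Result:
account | AVG(amount)
--------+------------
ACC-101 | 2858.745   
ACC-104 | 4694       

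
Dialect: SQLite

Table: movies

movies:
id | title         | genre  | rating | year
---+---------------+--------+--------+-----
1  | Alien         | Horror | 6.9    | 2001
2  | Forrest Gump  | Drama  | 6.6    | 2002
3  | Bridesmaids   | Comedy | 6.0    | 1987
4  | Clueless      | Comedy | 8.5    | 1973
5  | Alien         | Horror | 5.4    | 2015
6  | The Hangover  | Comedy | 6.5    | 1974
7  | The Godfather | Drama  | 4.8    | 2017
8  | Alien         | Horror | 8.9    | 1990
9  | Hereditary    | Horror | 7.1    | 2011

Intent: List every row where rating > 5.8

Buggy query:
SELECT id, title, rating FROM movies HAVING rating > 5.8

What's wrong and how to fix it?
Bug: This is a non-aggregate query (no GROUP BY, no aggregates), so in SQLite the HAVING clause is invalid here; a row-level condition belongs in WHERE

Fix: Replace HAVING with WHERE since the condition applies to individual rows

Corrected query:
SELECT id, title, rating FROM movies WHERE rating > 5.8

Result:
id | title        | rating
---+--------------+-------
1  | Alien        | 6.9   
2  | Forrest Gump | 6.6   
3  | Bridesmaids  | 6     
4  | Clueless     | 8.5   
6  | The Hangover | 6.5   
8  | Alien        | 8.9   
9  | Hereditary   | 7.1   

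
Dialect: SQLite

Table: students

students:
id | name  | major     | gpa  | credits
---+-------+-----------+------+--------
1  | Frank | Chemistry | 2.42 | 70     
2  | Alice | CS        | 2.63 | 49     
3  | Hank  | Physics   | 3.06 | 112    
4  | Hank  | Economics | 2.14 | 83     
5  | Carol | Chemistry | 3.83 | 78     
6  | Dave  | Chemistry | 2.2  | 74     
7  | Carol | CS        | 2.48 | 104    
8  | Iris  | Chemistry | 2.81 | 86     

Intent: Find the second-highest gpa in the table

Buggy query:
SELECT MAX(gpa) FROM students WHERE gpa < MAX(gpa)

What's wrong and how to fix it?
Bug: The inner MAX is an aggregate inside WHERE, which is not allowed

Fix: Put the inner MAX in a scalar subquery

Corrected query:
SELECT MAX(gpa) FROM students WHERE gpa < (SELECT MAX(gpa) FROM students)

Result:
MAX(gpa)
--------
3.06    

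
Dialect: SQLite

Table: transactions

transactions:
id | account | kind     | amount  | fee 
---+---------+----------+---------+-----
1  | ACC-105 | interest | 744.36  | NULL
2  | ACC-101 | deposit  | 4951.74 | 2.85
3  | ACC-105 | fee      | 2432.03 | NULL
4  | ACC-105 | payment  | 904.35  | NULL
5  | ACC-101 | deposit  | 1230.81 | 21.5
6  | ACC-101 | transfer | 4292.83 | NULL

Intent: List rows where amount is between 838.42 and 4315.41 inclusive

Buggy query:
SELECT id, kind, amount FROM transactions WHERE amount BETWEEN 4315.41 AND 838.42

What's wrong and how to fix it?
Bug: BETWEEN expects the lower bound first; with 4315.41 AND 838.42 the range is empty

Fix: Swap the bounds so the smaller value comes first

Corrected query:
SELECT id, kind, amount FROM transactions WHERE amount BETWEEN 838.42 AND 4315.41

Result:
id | kind     | amount 
---+----------+--------
3  | fee      | 2432.03
4  | payment  | 904.35 
5  | deposit  | 1230.81
6  | transfer | 4292.83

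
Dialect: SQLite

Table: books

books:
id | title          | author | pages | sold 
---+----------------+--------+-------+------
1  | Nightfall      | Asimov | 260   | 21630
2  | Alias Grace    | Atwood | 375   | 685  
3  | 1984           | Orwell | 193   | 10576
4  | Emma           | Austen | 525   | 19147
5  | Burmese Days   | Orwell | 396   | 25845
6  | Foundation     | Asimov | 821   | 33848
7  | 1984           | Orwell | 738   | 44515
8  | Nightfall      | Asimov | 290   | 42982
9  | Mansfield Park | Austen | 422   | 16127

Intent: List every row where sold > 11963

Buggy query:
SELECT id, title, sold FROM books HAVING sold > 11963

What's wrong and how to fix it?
Bug: HAVING filters the output of aggregation, but this query has no GROUP BY and no aggregate functions, so SQLite rejects it (HAVING clause on a non-aggregate query); the condition here is per row

Fix: Use WHERE for row-level filtering

Corrected query:
SELECT id, title, sold FROM books WHERE sold > 11963

Result:
id | title          | sold 
---+----------------+------
1  | Nightfall      | 21630
4  | Emma           | 19147
5  | Burmese Days   | 25845
6  | Foundation     | 33848
7  | 1984           | 44515
8  | Nightfall      | 42982
9  | Mansfield Park | 16127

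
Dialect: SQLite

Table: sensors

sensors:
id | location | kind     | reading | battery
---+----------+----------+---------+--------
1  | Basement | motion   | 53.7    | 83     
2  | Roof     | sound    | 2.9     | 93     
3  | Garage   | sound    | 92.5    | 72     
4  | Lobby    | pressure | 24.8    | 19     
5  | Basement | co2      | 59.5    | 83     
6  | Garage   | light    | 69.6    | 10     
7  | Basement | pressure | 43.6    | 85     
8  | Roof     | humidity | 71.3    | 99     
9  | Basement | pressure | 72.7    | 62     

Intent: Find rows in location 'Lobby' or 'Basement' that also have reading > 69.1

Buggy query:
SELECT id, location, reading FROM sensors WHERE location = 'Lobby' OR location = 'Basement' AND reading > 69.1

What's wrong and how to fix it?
Bug: Without parentheses, AND is evaluated before OR, so the reading filter only applies to the 'Basement' branch

Fix: Add parentheses around the OR so the AND applies to both alternatives

Corrected query:
SELECT id, location, reading FROM sensors WHERE (location = 'Lobby' OR location = 'Basement') AND reading > 69.1

Result:
id | location | reading
---+----------+--------
9  | Basement | 72.7   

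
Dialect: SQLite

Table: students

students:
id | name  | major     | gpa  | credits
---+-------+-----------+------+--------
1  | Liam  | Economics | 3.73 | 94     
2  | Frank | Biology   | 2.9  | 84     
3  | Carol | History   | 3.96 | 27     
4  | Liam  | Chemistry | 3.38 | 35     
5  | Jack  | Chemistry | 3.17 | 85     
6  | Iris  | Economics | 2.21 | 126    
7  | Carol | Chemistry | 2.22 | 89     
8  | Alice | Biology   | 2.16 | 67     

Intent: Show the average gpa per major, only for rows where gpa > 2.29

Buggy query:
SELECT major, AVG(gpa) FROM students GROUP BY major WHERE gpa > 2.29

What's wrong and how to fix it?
Bug: Row-level WHERE must come before GROUP BY in the clause order

Fix: Place WHERE between FROM and GROUP BY

Corrected query:
SELECT major, AVG(gpa) FROM students WHERE gpa > 2.29 GROUP BY major

Result:
major     | AVG(gpa)
----------+---------
Biology   | 2.9     
Chemistry | 3.275   
Economics | 3.73    
History   | 3.96    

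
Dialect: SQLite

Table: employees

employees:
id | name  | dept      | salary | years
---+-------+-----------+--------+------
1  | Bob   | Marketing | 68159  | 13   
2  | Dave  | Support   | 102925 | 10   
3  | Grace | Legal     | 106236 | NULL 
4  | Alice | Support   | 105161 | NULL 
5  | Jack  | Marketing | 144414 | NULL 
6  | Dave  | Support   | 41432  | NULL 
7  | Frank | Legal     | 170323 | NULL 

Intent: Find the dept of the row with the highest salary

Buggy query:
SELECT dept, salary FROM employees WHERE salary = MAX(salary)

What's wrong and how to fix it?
Bug: WHERE is evaluated per row; an aggregate over the whole table isn't defined there

Fix: Use a subquery: WHERE salary = (SELECT MAX(salary) FROM employees)

Corrected query:
SELECT dept, salary FROM employees WHERE salary = (SELECT MAX(salary) FROM employees)

Result:
dept  | salary
------+-------
Legal | 170323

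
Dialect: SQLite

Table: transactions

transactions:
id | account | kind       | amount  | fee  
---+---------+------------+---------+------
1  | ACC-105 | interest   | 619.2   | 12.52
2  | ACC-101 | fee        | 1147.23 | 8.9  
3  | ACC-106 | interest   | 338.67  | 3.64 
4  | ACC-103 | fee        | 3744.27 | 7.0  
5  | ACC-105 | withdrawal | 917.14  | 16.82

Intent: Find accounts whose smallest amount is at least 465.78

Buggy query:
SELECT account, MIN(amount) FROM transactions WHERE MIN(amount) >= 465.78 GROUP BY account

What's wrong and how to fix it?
Bug: Aggregates like MIN are computed per group after WHERE runs

Fix: Replace WHERE with HAVING after the GROUP BY

Corrected query:
SELECT account, MIN(amount) FROM transactions GROUP BY account HAVING MIN(amount) >= 465.78

Result:
account | MIN(amount)
--------+------------
ACC-101 | 1147.23    
ACC-103 | 3744.27    
ACC-105 | 619.2      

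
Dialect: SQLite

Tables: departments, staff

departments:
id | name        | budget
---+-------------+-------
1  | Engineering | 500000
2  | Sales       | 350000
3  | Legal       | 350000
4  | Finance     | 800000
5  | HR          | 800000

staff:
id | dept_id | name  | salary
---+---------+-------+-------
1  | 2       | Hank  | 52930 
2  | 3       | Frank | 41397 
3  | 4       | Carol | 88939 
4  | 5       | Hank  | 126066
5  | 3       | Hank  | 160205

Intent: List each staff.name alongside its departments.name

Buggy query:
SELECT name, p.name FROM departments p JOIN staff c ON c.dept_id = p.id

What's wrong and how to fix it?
Bug: 'name' exists in both joined tables, so the database can't tell which one is meant

Fix: Qualify the column with its table alias (c.name)

Corrected query:
SELECT c.name, p.name FROM departments p JOIN staff c ON c.dept_id = p.id

Result:
name  | name   
------+--------
Hank  | Sales  
Frank | Legal  
Carol | Finance
Hank  | HR     
Hank  | Legal  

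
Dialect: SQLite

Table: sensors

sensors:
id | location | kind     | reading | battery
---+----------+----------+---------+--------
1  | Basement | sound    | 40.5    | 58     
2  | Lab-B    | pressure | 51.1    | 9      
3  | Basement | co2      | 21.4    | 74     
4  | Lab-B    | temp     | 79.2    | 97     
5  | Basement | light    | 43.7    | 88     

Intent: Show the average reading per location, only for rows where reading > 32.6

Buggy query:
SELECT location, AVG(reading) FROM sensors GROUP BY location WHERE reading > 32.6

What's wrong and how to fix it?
Bug: WHERE cannot follow GROUP BY

Fix: Place WHERE between FROM and GROUP BY

Corrected query:
SELECT location, AVG(reading) FROM sensors WHERE reading > 32.6 GROUP BY location

Result:
location | AVG(reading)
---------+-------------
Basement | 42.1        
Lab-B    | 65.15       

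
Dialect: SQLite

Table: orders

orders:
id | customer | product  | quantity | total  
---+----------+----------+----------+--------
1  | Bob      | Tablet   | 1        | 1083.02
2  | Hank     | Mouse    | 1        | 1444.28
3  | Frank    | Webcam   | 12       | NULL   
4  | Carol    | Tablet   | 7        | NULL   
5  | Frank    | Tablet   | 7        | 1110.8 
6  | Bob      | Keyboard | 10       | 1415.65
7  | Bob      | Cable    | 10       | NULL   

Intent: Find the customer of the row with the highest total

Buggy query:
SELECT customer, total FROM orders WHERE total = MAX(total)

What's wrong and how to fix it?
Bug: MAX(total) is an aggregate and cannot be used directly in WHERE

Fix: Use a subquery: WHERE total = (SELECT MAX(total) FROM orders)

Corrected query:
SELECT customer, total FROM orders WHERE total = (SELECT MAX(total) FROM orders)

Result:
customer | total  
---------+--------
Hank     | 1444.28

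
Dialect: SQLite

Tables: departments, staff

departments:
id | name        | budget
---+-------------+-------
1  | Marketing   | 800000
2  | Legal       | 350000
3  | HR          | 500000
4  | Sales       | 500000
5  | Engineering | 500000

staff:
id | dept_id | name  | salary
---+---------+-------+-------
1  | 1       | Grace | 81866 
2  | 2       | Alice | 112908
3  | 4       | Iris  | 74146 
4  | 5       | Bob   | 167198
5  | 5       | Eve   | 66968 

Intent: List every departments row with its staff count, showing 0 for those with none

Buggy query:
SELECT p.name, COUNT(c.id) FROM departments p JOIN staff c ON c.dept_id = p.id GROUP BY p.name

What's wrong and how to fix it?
Bug: An inner join excludes parents with zero children

Fix: Use LEFT JOIN so parents without children still appear (COUNT(c.id) gives 0)

Corrected query:
SELECT p.name, COUNT(c.id) FROM departments p LEFT JOIN staff c ON c.dept_id = p.id GROUP BY p.name

Result:
name        | COUNT(c.id)
------------+------------
Engineering | 2          
HR          | 0          
Legal       | 1          
Marketing   | 1          
Sales       | 1          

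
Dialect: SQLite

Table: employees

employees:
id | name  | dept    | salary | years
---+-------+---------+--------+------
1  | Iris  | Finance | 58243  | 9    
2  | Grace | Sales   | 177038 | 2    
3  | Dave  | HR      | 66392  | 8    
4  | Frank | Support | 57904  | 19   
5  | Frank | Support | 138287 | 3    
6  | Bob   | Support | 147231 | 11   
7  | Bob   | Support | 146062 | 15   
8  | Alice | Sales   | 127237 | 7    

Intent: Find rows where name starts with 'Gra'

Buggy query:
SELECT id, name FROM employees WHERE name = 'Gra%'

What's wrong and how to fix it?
Bug: '=' compares the literal string including the % character; pattern matching needs LIKE

Fix: Replace '=' with LIKE so 'Gra%' is treated as a pattern

Corrected query:
SELECT id, name FROM employees WHERE name LIKE 'Gra%'

Result:
id | name 
---+------
2  | Grace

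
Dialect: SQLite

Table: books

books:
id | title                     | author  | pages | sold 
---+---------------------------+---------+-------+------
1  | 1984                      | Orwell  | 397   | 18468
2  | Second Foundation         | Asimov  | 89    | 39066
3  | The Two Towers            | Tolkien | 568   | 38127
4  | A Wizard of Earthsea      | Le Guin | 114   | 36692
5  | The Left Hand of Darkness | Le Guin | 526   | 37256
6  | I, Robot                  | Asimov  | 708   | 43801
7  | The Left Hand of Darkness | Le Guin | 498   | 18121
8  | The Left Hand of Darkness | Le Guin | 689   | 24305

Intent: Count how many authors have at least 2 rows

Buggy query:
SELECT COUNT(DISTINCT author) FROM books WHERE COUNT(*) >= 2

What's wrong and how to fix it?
Bug: WHERE filters individual rows, not groups, so a group-level COUNT is invalid there

Fix: Group first with HAVING COUNT(*) >= 2, then COUNT the resulting groups

Corrected query:
SELECT COUNT(*) FROM (SELECT author FROM books GROUP BY author HAVING COUNT(*) >= 2)

Result:
COUNT(*)
--------
2       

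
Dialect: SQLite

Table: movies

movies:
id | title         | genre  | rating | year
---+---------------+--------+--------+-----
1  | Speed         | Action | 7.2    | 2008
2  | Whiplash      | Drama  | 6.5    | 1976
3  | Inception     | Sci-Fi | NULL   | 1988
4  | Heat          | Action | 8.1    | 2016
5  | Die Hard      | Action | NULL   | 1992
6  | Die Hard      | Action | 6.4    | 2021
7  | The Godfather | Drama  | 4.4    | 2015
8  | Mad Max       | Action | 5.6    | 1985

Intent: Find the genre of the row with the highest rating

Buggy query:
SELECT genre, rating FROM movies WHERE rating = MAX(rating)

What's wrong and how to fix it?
Bug: MAX(rating) is an aggregate and cannot be used directly in WHERE

Fix: Wrap MAX in a scalar subquery so WHERE compares against a single value

Corrected query:
SELECT genre, rating FROM movies WHERE rating = (SELECT MAX(rating) FROM movies)

Result:
genre  | rating
-------+-------
Action | 8.1   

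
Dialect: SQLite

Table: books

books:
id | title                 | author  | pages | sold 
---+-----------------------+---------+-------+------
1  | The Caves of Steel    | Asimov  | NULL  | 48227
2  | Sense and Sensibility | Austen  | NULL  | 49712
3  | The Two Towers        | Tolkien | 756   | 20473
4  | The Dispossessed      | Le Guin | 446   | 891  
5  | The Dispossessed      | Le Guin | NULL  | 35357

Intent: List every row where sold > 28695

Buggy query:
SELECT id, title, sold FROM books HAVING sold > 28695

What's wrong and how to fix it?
Bug: This is a non-aggregate query (no GROUP BY, no aggregates), so in SQLite the HAVING clause is invalid here; a row-level condition belongs in WHERE

Fix: Use WHERE for row-level filtering

Corrected query:
SELECT id, title, sold FROM books WHERE sold > 28695

Result:
id | title                 | sold 
---+-----------------------+------
1  | The Caves of Steel    | 48227
2  | Sense and Sensibility | 49712
5  | The Dispossessed      | 35357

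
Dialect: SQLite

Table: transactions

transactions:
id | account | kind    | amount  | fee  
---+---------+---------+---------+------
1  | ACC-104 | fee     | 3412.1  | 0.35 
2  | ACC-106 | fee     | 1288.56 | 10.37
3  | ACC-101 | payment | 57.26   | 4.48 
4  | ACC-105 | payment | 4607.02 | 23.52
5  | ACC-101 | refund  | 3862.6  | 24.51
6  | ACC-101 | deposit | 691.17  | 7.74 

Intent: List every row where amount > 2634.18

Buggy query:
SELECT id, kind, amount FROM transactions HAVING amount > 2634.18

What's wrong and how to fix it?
Bug: This is a non-aggregate query (no GROUP BY, no aggregates), so in SQLite the HAVING clause is invalid here; a row-level condition belongs in WHERE

Fix: Replace HAVING with WHERE since the condition applies to individual rows

Corrected query:
SELECT id, kind, amount FROM transactions WHERE amount > 2634.18

Result:
id | kind    | amount 
---+---------+--------
1  | fee     | 3412.1 
4  | payment | 4607.02
5  | refund  | 3862.6 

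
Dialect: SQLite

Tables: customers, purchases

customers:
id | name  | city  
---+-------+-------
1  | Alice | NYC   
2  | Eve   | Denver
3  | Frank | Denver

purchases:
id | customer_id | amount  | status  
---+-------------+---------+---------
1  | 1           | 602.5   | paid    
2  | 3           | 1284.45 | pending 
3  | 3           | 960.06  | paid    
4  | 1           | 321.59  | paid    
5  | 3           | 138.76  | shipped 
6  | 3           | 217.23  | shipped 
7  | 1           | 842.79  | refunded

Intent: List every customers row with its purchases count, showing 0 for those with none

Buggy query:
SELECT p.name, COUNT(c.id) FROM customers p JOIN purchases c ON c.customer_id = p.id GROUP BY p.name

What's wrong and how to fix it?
Bug: INNER JOIN drops customers rows that have no matching purchases rows

Fix: Switch to LEFT JOIN to retain unmatched parent rows

Corrected query:
SELECT p.name, COUNT(c.id) FROM customers p LEFT JOIN purchases c ON c.customer_id = p.id GROUP BY p.name

Result:
name  | COUNT(c.id)
------+------------
Alice | 3          
Eve   | 0          
Frank | 4          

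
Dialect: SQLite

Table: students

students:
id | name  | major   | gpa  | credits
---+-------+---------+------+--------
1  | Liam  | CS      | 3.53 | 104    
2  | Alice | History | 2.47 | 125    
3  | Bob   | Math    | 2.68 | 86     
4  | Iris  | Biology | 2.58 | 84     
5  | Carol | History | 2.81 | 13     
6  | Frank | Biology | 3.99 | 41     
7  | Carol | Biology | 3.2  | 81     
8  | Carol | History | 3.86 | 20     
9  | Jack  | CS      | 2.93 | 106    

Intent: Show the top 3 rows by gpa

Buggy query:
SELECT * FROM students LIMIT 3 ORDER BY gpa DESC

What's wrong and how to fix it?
Bug: LIMIT must come after ORDER BY

Fix: Swap the clauses: ORDER BY first, then LIMIT

Corrected query:
SELECT * FROM students ORDER BY gpa DESC LIMIT 3

Result:
id | name  | major   | gpa  | credits
---+-------+---------+------+--------
6  | Frank | Biology | 3.99 | 41     
8  | Carol | History | 3.86 | 20     
1  | Liam  | CS      | 3.53 | 104    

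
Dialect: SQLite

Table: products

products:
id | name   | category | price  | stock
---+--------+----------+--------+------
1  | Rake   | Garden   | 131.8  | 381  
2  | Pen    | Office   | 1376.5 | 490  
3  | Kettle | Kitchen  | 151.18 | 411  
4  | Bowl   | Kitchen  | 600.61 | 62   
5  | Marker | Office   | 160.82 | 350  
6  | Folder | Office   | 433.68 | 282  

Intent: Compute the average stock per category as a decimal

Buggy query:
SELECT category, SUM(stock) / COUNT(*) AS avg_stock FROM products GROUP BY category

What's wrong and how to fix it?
Bug: SUM(stock) and COUNT(*) are both integers; the division truncates the fractional part

Fix: Cast one side to REAL so the division keeps the fractional part

Corrected query:
SELECT category, SUM(stock) * 1.0 / COUNT(*) AS avg_stock FROM products GROUP BY category

Result:
category | avg_stock
---------+----------
Garden   | 381      
Kitchen  | 236.5    
Office   | 374      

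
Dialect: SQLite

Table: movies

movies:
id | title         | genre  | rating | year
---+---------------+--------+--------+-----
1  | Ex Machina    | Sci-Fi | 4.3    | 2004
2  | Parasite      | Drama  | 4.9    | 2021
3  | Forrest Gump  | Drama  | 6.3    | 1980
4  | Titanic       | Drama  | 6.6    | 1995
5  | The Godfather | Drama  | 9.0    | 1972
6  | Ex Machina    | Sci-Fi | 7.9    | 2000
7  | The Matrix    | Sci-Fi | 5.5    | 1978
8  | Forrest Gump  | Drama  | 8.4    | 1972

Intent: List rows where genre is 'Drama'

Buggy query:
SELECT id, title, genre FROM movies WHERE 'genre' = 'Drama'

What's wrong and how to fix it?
Bug: Single quotes denote string literals in SQL; the column name is being compared as a constant string

Fix: Reference the column as genre without single quotes

Corrected query:
SELECT id, title, genre FROM movies WHERE genre = 'Drama'

Result:
id | title         | genre
---+---------------+------
2  | Parasite      | Drama
3  | Forrest Gump  | Drama
4  | Titanic       | Drama
5  | The Godfather | Drama
8  | Forrest Gump  | Drama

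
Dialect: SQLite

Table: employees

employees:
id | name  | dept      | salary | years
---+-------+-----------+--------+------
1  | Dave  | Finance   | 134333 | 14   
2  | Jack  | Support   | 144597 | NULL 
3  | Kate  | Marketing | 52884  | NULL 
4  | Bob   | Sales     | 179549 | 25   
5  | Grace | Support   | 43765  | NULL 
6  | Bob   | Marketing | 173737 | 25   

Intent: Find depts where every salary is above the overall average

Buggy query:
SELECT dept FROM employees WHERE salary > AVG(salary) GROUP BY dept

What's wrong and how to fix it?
Bug: AVG() is an aggregate; it can't sit directly in WHERE

Fix: Use a subquery for AVG and a HAVING MIN(...) filter so the condition holds for every row in the group

Corrected query:
SELECT dept FROM employees GROUP BY dept HAVING MIN(salary) > (SELECT AVG(salary) FROM employees)

Result:
dept   
-------
Finance
Sales  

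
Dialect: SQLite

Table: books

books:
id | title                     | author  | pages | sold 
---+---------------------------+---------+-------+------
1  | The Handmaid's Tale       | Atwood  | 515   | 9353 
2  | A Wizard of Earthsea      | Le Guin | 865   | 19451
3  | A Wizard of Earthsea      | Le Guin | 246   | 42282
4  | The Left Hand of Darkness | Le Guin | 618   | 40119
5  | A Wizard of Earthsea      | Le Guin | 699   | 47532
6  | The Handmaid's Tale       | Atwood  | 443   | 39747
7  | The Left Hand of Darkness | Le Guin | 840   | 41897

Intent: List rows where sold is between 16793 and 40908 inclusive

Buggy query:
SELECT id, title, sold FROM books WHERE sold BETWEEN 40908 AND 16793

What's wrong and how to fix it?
Bug: The bounds are reversed; BETWEEN a AND b requires a <= b to match anything

Fix: Write BETWEEN 16793 AND 40908

Corrected query:
SELECT id, title, sold FROM books WHERE sold BETWEEN 16793 AND 40908

Result:
id | title                     | sold 
---+---------------------------+------
2  | A Wizard of Earthsea      | 19451
4  | The Left Hand of Darkness | 40119
6  | The Handmaid's Tale       | 39747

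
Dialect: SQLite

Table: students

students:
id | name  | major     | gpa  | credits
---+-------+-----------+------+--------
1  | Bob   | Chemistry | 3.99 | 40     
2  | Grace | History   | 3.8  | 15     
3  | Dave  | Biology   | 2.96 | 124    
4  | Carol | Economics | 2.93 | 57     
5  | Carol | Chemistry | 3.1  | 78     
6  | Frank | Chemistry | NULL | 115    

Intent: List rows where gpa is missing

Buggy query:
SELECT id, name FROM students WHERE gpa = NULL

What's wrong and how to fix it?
Bug: '= NULL' is always unknown in SQL three-valued logic, so no rows match

Fix: Replace '= NULL' with 'IS NULL'

Corrected query:
SELECT id, name FROM students WHERE gpa IS NULL

Result:
id | name 
---+------
6  | Frank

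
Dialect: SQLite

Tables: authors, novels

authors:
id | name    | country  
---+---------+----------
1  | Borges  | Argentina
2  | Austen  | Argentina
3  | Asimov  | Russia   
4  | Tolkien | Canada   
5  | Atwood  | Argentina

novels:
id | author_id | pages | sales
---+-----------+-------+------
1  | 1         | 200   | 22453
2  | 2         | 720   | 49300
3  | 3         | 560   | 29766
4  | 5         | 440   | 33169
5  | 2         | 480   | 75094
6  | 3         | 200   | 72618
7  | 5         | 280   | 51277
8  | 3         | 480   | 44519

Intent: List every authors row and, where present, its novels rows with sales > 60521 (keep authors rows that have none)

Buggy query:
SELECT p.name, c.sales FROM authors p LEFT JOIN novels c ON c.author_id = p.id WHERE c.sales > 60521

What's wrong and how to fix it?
Bug: Filtering c.sales in WHERE discards the NULL rows produced by LEFT JOIN, turning it into an inner join

Fix: Put 'c.sales > 60521' in the JOIN's ON clause instead of WHERE

Corrected query:
SELECT p.name, c.sales FROM authors p LEFT JOIN novels c ON c.author_id = p.id AND c.sales > 60521

Result:
name    | sales
--------+------
Borges  | NULL 
Austen  | 75094
Asimov  | 72618
Tolkien | NULL 
Atwood  | NULL 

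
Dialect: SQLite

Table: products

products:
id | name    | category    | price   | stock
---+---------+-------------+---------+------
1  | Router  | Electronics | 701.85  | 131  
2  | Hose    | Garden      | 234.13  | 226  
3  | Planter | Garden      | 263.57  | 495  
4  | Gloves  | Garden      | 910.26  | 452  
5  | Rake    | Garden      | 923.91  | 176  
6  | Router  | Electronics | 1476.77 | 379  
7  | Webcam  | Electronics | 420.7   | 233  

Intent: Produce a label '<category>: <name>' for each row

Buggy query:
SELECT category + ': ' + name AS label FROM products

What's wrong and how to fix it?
Bug: '+' is numeric addition; on text columns SQLite converts them to 0 instead of concatenating

Fix: Replace + with || to concatenate text

Corrected query:
SELECT category || ': ' || name AS label FROM products

Result:
label              
-------------------
Electronics: Router
Garden: Hose       
Garden: Planter    
Garden: Gloves     
Garden: Rake       
Electronics: Router
Electronics: Webcam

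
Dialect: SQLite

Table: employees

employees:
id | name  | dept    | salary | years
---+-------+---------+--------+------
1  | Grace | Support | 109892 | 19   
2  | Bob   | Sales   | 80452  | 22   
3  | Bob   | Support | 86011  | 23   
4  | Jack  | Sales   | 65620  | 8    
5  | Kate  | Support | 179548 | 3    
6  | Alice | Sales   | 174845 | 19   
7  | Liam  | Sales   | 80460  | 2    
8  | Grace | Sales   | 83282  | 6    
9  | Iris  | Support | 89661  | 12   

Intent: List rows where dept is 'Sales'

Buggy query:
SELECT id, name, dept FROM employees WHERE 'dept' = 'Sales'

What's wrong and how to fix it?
Bug: Single quotes denote string literals in SQL; the column name is being compared as a constant string

Fix: Remove the quotes around the column name (or use double quotes for an identifier)

Corrected query:
SELECT id, name, dept FROM employees WHERE dept = 'Sales'

Result:
id | name  | dept 
---+-------+------
2  | Bob   | Sales
4  | Jack  | Sales
6  | Alice | Sales
7  | Liam  | Sales
8  | Grace | Sales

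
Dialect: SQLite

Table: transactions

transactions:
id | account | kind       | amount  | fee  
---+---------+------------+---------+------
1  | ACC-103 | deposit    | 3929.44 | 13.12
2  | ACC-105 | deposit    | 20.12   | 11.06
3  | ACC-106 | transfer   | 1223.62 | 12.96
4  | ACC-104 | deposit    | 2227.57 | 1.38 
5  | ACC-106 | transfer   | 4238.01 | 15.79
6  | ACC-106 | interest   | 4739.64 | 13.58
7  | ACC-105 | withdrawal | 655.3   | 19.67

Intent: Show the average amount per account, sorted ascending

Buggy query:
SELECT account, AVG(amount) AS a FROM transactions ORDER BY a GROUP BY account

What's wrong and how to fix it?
Bug: ORDER BY appears before GROUP BY; SQL clause order requires GROUP BY first

Fix: Move ORDER BY to the end, after GROUP BY

Corrected query:
SELECT account, AVG(amount) AS a FROM transactions GROUP BY account ORDER BY a

Result:
account | a          
--------+------------
ACC-105 | 337.71     
ACC-104 | 2227.57    
ACC-106 | 3400.423333
ACC-103 | 3929.44    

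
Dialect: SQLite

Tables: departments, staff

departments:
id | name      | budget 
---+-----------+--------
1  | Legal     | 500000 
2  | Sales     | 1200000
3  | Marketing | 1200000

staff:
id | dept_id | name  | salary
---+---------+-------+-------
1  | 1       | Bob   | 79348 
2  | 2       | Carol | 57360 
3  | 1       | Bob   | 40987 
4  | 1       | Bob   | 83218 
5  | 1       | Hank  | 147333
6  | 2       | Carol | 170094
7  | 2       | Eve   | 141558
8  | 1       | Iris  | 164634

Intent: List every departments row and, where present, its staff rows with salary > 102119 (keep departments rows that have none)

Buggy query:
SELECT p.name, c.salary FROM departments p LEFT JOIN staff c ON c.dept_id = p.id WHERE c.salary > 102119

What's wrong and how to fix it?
Bug: Filtering c.salary in WHERE discards the NULL rows produced by LEFT JOIN, turning it into an inner join

Fix: Put 'c.salary > 102119' in the JOIN's ON clause instead of WHERE

Corrected query:
SELECT p.name, c.salary FROM departments p LEFT JOIN staff c ON c.dept_id = p.id AND c.salary > 102119

Result:
name      | salary
----------+-------
Legal     | 147333
Legal     | 164634
Sales     | 141558
Sales     | 170094
Marketing | NULL  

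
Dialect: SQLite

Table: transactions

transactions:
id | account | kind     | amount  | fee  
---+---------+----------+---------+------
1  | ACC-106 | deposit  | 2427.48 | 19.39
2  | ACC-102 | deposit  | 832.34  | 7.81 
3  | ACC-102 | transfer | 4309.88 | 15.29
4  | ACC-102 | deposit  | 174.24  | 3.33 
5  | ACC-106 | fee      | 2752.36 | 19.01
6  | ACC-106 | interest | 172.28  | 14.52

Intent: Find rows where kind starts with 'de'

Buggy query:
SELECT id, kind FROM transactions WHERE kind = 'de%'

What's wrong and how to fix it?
Bug: '=' compares the literal string including the % character; pattern matching needs LIKE

Fix: Replace '=' with LIKE so 'de%' is treated as a pattern

Corrected query:
SELECT id, kind FROM transactions WHERE kind LIKE 'de%'

Result:
id | kind   
---+--------
1  | deposit
2  | deposit
4  | deposit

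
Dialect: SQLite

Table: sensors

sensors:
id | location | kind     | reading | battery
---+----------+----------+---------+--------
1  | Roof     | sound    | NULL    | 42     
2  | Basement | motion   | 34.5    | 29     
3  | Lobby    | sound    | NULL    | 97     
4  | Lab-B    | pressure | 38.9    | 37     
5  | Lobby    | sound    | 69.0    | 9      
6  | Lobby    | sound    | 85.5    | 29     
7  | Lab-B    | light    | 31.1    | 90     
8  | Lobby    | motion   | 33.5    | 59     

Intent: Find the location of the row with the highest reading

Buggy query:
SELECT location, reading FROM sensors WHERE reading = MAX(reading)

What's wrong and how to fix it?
Bug: MAX(reading) is an aggregate and cannot be used directly in WHERE

Fix: Use a subquery: WHERE reading = (SELECT MAX(reading) FROM sensors)

Corrected query:
SELECT location, reading FROM sensors WHERE reading = (SELECT MAX(reading) FROM sensors)

Result:
location | reading
---------+--------
Lobby    | 85.5   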